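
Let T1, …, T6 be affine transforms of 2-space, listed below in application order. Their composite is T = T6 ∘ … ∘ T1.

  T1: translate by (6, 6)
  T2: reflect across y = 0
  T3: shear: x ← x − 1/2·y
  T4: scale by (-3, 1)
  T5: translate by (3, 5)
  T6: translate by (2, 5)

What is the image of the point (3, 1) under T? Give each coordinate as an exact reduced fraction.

T1 translate by (6, 6): (3, 1) → (9, 7)
T2 reflect across y = 0: (9, 7) → (9, -7)
T3 shear: x ← x − 1/2·y: (9, -7) → (25/2, -7)
T4 scale by (-3, 1): (25/2, -7) → (-75/2, -7)
T5 translate by (3, 5): (-75/2, -7) → (-69/2, -2)
T6 translate by (2, 5): (-69/2, -2) → (-65/2, 3)

T(p) = (-65/2, 3)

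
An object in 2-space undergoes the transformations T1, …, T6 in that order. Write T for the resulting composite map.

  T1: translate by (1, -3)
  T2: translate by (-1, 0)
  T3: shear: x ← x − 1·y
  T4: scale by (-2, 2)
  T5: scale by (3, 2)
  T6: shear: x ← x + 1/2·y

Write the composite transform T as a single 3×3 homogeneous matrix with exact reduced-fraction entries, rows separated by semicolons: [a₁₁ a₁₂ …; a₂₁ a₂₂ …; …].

T = [-6 8 -24; 0 4 -12; 0 0 1]

T1 = [1 0 1; 0 1 -3; 0 0 1]
T2·T1 = [1 0 0; 0 1 -3; 0 0 1]
T3·…·T1 = [1 -1 3; 0 1 -3; 0 0 1]
T4·…·T1 = [-2 2 -6; 0 2 -6; 0 0 1]
T5·…·T1 = [-6 6 -18; 0 4 -12; 0 0 1]
T6·…·T1 = [-6 8 -24; 0 4 -12; 0 0 1]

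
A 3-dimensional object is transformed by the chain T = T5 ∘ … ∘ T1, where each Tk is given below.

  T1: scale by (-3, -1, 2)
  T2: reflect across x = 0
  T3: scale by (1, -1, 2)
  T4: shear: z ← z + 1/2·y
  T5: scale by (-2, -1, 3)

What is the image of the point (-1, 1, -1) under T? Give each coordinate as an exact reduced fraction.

T1 scale by (-3, -1, 2): (-1, 1, -1) → (3, -1, -2)
T2 reflect across x = 0: (3, -1, -2) → (-3, -1, -2)
T3 scale by (1, -1, 2): (-3, -1, -2) → (-3, 1, -4)
T4 shear: z ← z + 1/2·y: (-3, 1, -4) → (-3, 1, -7/2)
T5 scale by (-2, -1, 3): (-3, 1, -7/2) → (6, -1, -21/2)

T(p) = (6, -1, -21/2)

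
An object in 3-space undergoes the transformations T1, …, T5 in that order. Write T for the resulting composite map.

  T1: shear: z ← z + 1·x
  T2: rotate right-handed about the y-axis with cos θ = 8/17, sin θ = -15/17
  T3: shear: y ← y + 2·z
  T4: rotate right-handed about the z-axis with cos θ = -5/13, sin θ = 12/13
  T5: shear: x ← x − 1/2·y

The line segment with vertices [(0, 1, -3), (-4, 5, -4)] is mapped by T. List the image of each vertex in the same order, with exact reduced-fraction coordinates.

image vertices: (-401/442, 695/221, -24/17), (1161/442, 1871/221, -124/17)

T1 shear: z ← z + 1·x: (0, 1, -3) → (0, 1, -3); (-4, 5, -4) → (-4, 5, -8)
T2 rotate right-handed about the y-axis with cos θ = 8/17, sin θ = -15/17: (0, 1, -3) → (45/17, 1, -24/17); (-4, 5, -8) → (88/17, 5, -124/17)
T3 shear: y ← y + 2·z: (45/17, 1, -24/17) → (45/17, -31/17, -24/17); (88/17, 5, -124/17) → (88/17, -163/17, -124/17)
T4 rotate right-handed about the z-axis with cos θ = -5/13, sin θ = 12/13: (45/17, -31/17, -24/17) → (147/221, 695/221, -24/17); (88/17, -163/17, -124/17) → (1516/221, 1871/221, -124/17)
T5 shear: x ← x − 1/2·y: (147/221, 695/221, -24/17) → (-401/442, 695/221, -24/17); (1516/221, 1871/221, -124/17) → (1161/442, 1871/221, -124/17)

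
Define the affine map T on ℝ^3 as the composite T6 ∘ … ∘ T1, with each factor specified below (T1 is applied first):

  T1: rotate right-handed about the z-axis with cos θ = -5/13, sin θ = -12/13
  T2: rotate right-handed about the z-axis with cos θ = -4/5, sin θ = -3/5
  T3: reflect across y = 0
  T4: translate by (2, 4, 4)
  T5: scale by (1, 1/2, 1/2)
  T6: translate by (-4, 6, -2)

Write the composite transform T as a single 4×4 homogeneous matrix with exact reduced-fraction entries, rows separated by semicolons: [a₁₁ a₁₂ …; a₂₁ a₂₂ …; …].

T1 = [-5/13 12/13 0 0; -12/13 -5/13 0 0; 0 0 1 0; 0 0 0 1]
T2·T1 = [-16/65 -63/65 0 0; 63/65 -16/65 0 0; 0 0 1 0; 0 0 0 1]
T3·…·T1 = [-16/65 -63/65 0 0; -63/65 16/65 0 0; 0 0 1 0; 0 0 0 1]
T4·…·T1 = [-16/65 -63/65 0 2; -63/65 16/65 0 4; 0 0 1 4; 0 0 0 1]
T5·…·T1 = [-16/65 -63/65 0 2; -63/130 8/65 0 2; 0 0 1/2 2; 0 0 0 1]
T6·…·T1 = [-16/65 -63/65 0 -2; -63/130 8/65 0 8; 0 0 1/2 0; 0 0 0 1]

T = [-16/65 -63/65 0 -2; -63/130 8/65 0 8; 0 0 1/2 0; 0 0 0 1]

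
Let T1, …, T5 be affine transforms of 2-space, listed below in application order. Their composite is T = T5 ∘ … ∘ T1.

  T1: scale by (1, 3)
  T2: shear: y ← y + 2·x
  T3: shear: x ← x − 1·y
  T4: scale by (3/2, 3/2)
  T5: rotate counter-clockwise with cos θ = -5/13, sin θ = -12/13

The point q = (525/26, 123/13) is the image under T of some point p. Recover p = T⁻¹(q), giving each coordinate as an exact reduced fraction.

T1 = [1 0 0; 0 3 0; 0 0 1]
T2·T1 = [1 0 0; 2 3 0; 0 0 1]
T3·…·T1 = [-1 -3 0; 2 3 0; 0 0 1]
T4·…·T1 = [-3/2 -9/2 0; 3 9/2 0; 0 0 1]
T5·…·T1 = [87/26 153/26 0; 3/13 63/26 0; 0 0 1]
det M = 27/4; M⁻¹ = [14/39 -34/39 0; -4/117 58/117 0; 0 0 1]
M⁻¹ · (525/26, 123/13)ᵀ = (-1, 4)ᵀ

p = (-1, 4)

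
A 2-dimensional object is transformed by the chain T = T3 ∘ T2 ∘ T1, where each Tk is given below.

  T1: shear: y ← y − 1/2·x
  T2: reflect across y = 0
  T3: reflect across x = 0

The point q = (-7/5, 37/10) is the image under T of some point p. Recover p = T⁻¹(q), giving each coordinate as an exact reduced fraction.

T1 = [1 0 0; -1/2 1 0; 0 0 1]
T2·T1 = [1 0 0; 1/2 -1 0; 0 0 1]
T3·…·T1 = [-1 0 0; 1/2 -1 0; 0 0 1]
det M = 1; M⁻¹ = [-1 0 0; -1/2 -1 0; 0 0 1]
M⁻¹ · (-7/5, 37/10)ᵀ = (7/5, -3)ᵀ

p = (7/5, -3)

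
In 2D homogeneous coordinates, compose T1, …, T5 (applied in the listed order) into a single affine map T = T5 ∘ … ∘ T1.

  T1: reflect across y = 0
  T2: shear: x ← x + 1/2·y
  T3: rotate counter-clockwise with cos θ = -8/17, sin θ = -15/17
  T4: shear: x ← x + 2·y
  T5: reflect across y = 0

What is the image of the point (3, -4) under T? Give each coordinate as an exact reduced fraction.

T(p) = (-194/17, 107/17)

T1 reflect across y = 0: (3, -4) → (3, 4)
T2 shear: x ← x + 1/2·y: (3, 4) → (5, 4)
T3 rotate counter-clockwise with cos θ = -8/17, sin θ = -15/17: (5, 4) → (20/17, -107/17)
T4 shear: x ← x + 2·y: (20/17, -107/17) → (-194/17, -107/17)
T5 reflect across y = 0: (-194/17, -107/17) → (-194/17, 107/17)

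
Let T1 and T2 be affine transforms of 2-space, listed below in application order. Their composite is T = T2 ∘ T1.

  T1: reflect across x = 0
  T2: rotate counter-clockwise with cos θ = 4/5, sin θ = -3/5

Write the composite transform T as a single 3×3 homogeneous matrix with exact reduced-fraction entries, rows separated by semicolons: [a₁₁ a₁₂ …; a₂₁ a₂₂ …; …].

T1 = [-1 0 0; 0 1 0; 0 0 1]
T2·T1 = [-4/5 3/5 0; 3/5 4/5 0; 0 0 1]

T = [-4/5 3/5 0; 3/5 4/5 0; 0 0 1]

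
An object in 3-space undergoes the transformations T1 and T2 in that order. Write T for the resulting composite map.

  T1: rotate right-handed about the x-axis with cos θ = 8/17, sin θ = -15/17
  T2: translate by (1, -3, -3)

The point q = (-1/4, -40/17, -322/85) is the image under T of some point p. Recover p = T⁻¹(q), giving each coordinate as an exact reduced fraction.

p = (-5/4, 1, 1/5)

T1 = [1 0 0 0; 0 8/17 15/17 0; 0 -15/17 8/17 0; 0 0 0 1]
T2·T1 = [1 0 0 1; 0 8/17 15/17 -3; 0 -15/17 8/17 -3; 0 0 0 1]
det M = 1; M⁻¹ = [1 0 0 -1; 0 8/17 -15/17 -21/17; 0 15/17 8/17 69/17; 0 0 0 1]
M⁻¹ · (-1/4, -40/17, -322/85)ᵀ = (-5/4, 1, 1/5)ᵀ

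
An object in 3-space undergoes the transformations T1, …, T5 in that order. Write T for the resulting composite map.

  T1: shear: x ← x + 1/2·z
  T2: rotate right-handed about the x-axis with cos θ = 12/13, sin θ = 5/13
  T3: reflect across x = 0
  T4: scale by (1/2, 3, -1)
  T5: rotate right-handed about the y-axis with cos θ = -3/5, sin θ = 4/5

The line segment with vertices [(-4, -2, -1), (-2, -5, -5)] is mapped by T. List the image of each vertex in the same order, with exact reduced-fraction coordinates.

T1 shear: x ← x + 1/2·z: (-4, -2, -1) → (-9/2, -2, -1); (-2, -5, -5) → (-9/2, -5, -5)
T2 rotate right-handed about the x-axis with cos θ = 12/13, sin θ = 5/13: (-9/2, -2, -1) → (-9/2, -19/13, -22/13); (-9/2, -5, -5) → (-9/2, -35/13, -85/13)
T3 reflect across x = 0: (-9/2, -19/13, -22/13) → (9/2, -19/13, -22/13); (-9/2, -35/13, -85/13) → (9/2, -35/13, -85/13)
T4 scale by (1/2, 3, -1): (9/2, -19/13, -22/13) → (9/4, -57/13, 22/13); (9/2, -35/13, -85/13) → (9/4, -105/13, 85/13)
T5 rotate right-handed about the y-axis with cos θ = -3/5, sin θ = 4/5: (9/4, -57/13, 22/13) → (1/260, -57/13, -183/65); (9/4, -105/13, 85/13) → (1009/260, -105/13, -372/65)

image vertices: (1/260, -57/13, -183/65), (1009/260, -105/13, -372/65)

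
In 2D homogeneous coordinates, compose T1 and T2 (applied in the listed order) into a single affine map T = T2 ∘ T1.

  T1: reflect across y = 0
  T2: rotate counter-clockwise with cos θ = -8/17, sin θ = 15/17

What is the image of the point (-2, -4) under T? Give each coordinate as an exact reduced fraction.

T1 reflect across y = 0: (-2, -4) → (-2, 4)
T2 rotate counter-clockwise with cos θ = -8/17, sin θ = 15/17: (-2, 4) → (-44/17, -62/17)

T(p) = (-44/17, -62/17)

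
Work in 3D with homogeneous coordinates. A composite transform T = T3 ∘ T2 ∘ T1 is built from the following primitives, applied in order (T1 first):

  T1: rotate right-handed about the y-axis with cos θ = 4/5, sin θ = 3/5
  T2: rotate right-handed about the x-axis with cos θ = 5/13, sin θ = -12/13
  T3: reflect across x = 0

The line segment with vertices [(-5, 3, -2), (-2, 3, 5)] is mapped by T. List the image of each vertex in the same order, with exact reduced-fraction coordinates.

T1 rotate right-handed about the y-axis with cos θ = 4/5, sin θ = 3/5: (-5, 3, -2) → (-26/5, 3, 7/5); (-2, 3, 5) → (7/5, 3, 26/5)
T2 rotate right-handed about the x-axis with cos θ = 5/13, sin θ = -12/13: (-26/5, 3, 7/5) → (-26/5, 159/65, -29/13); (7/5, 3, 26/5) → (7/5, 387/65, -10/13)
T3 reflect across x = 0: (-26/5, 159/65, -29/13) → (26/5, 159/65, -29/13); (7/5, 387/65, -10/13) → (-7/5, 387/65, -10/13)

image vertices: (26/5, 159/65, -29/13), (-7/5, 387/65, -10/13)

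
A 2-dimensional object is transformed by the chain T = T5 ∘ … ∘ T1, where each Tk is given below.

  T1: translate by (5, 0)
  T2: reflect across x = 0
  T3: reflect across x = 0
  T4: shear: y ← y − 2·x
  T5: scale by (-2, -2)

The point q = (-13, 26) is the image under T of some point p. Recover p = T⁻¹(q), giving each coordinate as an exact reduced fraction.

T1 = [1 0 5; 0 1 0; 0 0 1]
T2·T1 = [-1 0 -5; 0 1 0; 0 0 1]
T3·…·T1 = [1 0 5; 0 1 0; 0 0 1]
T4·…·T1 = [1 0 5; -2 1 -10; 0 0 1]
T5·…·T1 = [-2 0 -10; 4 -2 20; 0 0 1]
det M = 4; M⁻¹ = [-1/2 0 -5; -1 -1/2 0; 0 0 1]
M⁻¹ · (-13, 26)ᵀ = (3/2, 0)ᵀ

p = (3/2, 0)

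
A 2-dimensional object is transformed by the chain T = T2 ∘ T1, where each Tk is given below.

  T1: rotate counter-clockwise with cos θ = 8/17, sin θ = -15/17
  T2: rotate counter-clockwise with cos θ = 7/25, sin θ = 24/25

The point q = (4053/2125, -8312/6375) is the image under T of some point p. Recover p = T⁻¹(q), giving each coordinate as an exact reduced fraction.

T1 = [8/17 15/17 0; -15/17 8/17 0; 0 0 1]
T2·T1 = [416/425 -87/425 0; 87/425 416/425 0; 0 0 1]
det M = 1; M⁻¹ = [416/425 87/425 0; -87/425 416/425 0; 0 0 1]
M⁻¹ · (4053/2125, -8312/6375)ᵀ = (8/5, -5/3)ᵀ

p = (8/5, -5/3)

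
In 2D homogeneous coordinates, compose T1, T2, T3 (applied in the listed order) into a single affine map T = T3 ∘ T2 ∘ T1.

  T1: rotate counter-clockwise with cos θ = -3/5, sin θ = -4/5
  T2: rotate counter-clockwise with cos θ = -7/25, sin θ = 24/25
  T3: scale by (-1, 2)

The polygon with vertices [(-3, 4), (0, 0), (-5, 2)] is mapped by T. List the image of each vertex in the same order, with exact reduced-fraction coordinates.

image vertices: (7/5, 48/5), (0, 0), (497/125, 908/125)

T1 rotate counter-clockwise with cos θ = -3/5, sin θ = -4/5: (-3, 4) → (5, 0); (0, 0) → (0, 0); (-5, 2) → (23/5, 14/5)
T2 rotate counter-clockwise with cos θ = -7/25, sin θ = 24/25: (5, 0) → (-7/5, 24/5); (0, 0) → (0, 0); (23/5, 14/5) → (-497/125, 454/125)
T3 scale by (-1, 2): (-7/5, 24/5) → (7/5, 48/5); (0, 0) → (0, 0); (-497/125, 454/125) → (497/125, 908/125)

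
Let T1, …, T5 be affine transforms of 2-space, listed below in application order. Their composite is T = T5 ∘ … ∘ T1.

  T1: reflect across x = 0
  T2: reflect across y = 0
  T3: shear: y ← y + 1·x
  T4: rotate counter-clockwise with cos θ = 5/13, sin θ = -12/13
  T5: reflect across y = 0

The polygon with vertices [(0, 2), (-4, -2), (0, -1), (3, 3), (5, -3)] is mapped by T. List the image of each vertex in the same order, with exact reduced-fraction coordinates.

image vertices: (-24/13, 10/13), (92/13, 18/13), (12/13, -5/13), (-87/13, -6/13), (-49/13, -50/13)

T1 reflect across x = 0: (0, 2) → (0, 2); (-4, -2) → (4, -2); (0, -1) → (0, -1); (3, 3) → (-3, 3); (5, -3) → (-5, -3)
T2 reflect across y = 0: (0, 2) → (0, -2); (4, -2) → (4, 2); (0, -1) → (0, 1); (-3, 3) → (-3, -3); (-5, -3) → (-5, 3)
T3 shear: y ← y + 1·x: (0, -2) → (0, -2); (4, 2) → (4, 6); (0, 1) → (0, 1); (-3, -3) → (-3, -6); (-5, 3) → (-5, -2)
T4 rotate counter-clockwise with cos θ = 5/13, sin θ = -12/13: (0, -2) → (-24/13, -10/13); (4, 6) → (92/13, -18/13); (0, 1) → (12/13, 5/13); (-3, -6) → (-87/13, 6/13); (-5, -2) → (-49/13, 50/13)
T5 reflect across y = 0: (-24/13, -10/13) → (-24/13, 10/13); (92/13, -18/13) → (92/13, 18/13); (12/13, 5/13) → (12/13, -5/13); (-87/13, 6/13) → (-87/13, -6/13); (-49/13, 50/13) → (-49/13, -50/13)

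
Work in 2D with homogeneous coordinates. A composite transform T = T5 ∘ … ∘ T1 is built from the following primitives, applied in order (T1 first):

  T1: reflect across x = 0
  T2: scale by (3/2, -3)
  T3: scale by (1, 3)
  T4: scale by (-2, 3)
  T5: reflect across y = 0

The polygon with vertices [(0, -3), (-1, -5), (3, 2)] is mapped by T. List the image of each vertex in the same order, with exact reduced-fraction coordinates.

T1 reflect across x = 0: (0, -3) → (0, -3); (-1, -5) → (1, -5); (3, 2) → (-3, 2)
T2 scale by (3/2, -3): (0, -3) → (0, 9); (1, -5) → (3/2, 15); (-3, 2) → (-9/2, -6)
T3 scale by (1, 3): (0, 9) → (0, 27); (3/2, 15) → (3/2, 45); (-9/2, -6) → (-9/2, -18)
T4 scale by (-2, 3): (0, 27) → (0, 81); (3/2, 45) → (-3, 135); (-9/2, -18) → (9, -54)
T5 reflect across y = 0: (0, 81) → (0, -81); (-3, 135) → (-3, -135); (9, -54) → (9, 54)

image vertices: (0, -81), (-3, -135), (9, 54)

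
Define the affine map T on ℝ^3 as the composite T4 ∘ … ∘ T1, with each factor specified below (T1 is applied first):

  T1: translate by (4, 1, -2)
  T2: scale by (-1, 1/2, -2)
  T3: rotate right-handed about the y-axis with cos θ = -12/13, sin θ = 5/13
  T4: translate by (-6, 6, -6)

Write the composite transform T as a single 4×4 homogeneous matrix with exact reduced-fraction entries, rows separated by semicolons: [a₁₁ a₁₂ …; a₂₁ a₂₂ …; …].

T = [12/13 0 -10/13 -10/13; 0 1/2 0 13/2; 5/13 0 24/13 -106/13; 0 0 0 1]

T1 = [1 0 0 4; 0 1 0 1; 0 0 1 -2; 0 0 0 1]
T2·T1 = [-1 0 0 -4; 0 1/2 0 1/2; 0 0 -2 4; 0 0 0 1]
T3·…·T1 = [12/13 0 -10/13 68/13; 0 1/2 0 1/2; 5/13 0 24/13 -28/13; 0 0 0 1]
T4·…·T1 = [12/13 0 -10/13 -10/13; 0 1/2 0 13/2; 5/13 0 24/13 -106/13; 0 0 0 1]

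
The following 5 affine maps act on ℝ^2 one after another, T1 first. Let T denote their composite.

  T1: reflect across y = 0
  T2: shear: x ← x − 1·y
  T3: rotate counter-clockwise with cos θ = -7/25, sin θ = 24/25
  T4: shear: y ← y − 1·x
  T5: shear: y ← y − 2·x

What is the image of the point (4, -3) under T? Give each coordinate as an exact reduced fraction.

T(p) = (-79/25, 48/5)

T1 reflect across y = 0: (4, -3) → (4, 3)
T2 shear: x ← x − 1·y: (4, 3) → (1, 3)
T3 rotate counter-clockwise with cos θ = -7/25, sin θ = 24/25: (1, 3) → (-79/25, 3/25)
T4 shear: y ← y − 1·x: (-79/25, 3/25) → (-79/25, 82/25)
T5 shear: y ← y − 2·x: (-79/25, 82/25) → (-79/25, 48/5)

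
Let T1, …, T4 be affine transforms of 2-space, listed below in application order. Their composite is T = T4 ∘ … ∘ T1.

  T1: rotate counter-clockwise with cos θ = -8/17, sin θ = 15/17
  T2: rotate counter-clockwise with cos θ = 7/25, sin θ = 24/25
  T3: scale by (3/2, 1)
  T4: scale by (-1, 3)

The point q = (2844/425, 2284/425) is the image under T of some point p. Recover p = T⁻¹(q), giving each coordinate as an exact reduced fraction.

p = (4, -8/3)

T1 = [-8/17 -15/17 0; 15/17 -8/17 0; 0 0 1]
T2·T1 = [-416/425 87/425 0; -87/425 -416/425 0; 0 0 1]
T3·…·T1 = [-624/425 261/850 0; -87/425 -416/425 0; 0 0 1]
T4·…·T1 = [624/425 -261/850 0; -261/425 -1248/425 0; 0 0 1]
det M = -9/2; M⁻¹ = [832/1275 -29/425 0; -58/425 -416/1275 0; 0 0 1]
M⁻¹ · (2844/425, 2284/425)ᵀ = (4, -8/3)ᵀ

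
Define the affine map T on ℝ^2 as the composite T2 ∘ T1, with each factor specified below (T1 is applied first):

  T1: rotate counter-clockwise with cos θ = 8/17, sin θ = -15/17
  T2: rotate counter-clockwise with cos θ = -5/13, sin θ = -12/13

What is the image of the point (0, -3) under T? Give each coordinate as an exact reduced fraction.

T(p) = (-63/221, 660/221)

T1 rotate counter-clockwise with cos θ = 8/17, sin θ = -15/17: (0, -3) → (-45/17, -24/17)
T2 rotate counter-clockwise with cos θ = -5/13, sin θ = -12/13: (-45/17, -24/17) → (-63/221, 660/221)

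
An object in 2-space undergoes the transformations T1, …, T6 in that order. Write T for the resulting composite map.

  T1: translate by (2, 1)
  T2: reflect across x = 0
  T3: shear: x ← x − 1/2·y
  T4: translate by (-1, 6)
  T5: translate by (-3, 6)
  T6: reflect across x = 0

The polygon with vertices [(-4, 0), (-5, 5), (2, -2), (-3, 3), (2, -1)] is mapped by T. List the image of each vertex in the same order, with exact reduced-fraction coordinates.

image vertices: (5/2, 13), (4, 18), (15/2, 11), (5, 16), (8, 12)

T1 translate by (2, 1): (-4, 0) → (-2, 1); (-5, 5) → (-3, 6); (2, -2) → (4, -1); (-3, 3) → (-1, 4); (2, -1) → (4, 0)
T2 reflect across x = 0: (-2, 1) → (2, 1); (-3, 6) → (3, 6); (4, -1) → (-4, -1); (-1, 4) → (1, 4); (4, 0) → (-4, 0)
T3 shear: x ← x − 1/2·y: (2, 1) → (3/2, 1); (3, 6) → (0, 6); (-4, -1) → (-7/2, -1); (1, 4) → (-1, 4); (-4, 0) → (-4, 0)
T4 translate by (-1, 6): (3/2, 1) → (1/2, 7); (0, 6) → (-1, 12); (-7/2, -1) → (-9/2, 5); (-1, 4) → (-2, 10); (-4, 0) → (-5, 6)
T5 translate by (-3, 6): (1/2, 7) → (-5/2, 13); (-1, 12) → (-4, 18); (-9/2, 5) → (-15/2, 11); (-2, 10) → (-5, 16); (-5, 6) → (-8, 12)
T6 reflect across x = 0: (-5/2, 13) → (5/2, 13); (-4, 18) → (4, 18); (-15/2, 11) → (15/2, 11); (-5, 16) → (5, 16); (-8, 12) → (8, 12)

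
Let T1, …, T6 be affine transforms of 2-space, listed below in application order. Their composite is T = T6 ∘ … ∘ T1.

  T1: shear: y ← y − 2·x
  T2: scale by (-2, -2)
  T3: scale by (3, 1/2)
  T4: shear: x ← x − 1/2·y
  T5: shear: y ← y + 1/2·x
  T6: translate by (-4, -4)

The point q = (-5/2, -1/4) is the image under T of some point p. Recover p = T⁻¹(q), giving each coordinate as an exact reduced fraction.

T1 = [1 0 0; -2 1 0; 0 0 1]
T2·T1 = [-2 0 0; 4 -2 0; 0 0 1]
T3·…·T1 = [-6 0 0; 2 -1 0; 0 0 1]
T4·…·T1 = [-7 1/2 0; 2 -1 0; 0 0 1]
T5·…·T1 = [-7 1/2 0; -3/2 -3/4 0; 0 0 1]
T6·…·T1 = [-7 1/2 -4; -3/2 -3/4 -4; 0 0 1]
det M = 6; M⁻¹ = [-1/8 -1/12 -5/6; 1/4 -7/6 -11/3; 0 0 1]
M⁻¹ · (-5/2, -1/4)ᵀ = (-1/2, -4)ᵀ

p = (-1/2, -4)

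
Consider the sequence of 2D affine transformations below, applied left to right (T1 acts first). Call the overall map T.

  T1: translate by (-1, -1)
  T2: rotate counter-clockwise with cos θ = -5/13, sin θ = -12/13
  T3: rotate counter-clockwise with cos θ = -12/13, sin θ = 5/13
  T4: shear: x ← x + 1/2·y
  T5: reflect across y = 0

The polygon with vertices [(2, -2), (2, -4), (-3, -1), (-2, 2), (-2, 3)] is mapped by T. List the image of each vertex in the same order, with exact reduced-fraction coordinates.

image vertices: (713/338, 241/169), (73/26, 37/13), (-600/169, 716/169), (-1195/338, 237/169), (-101/26, 9/13)

T1 translate by (-1, -1): (2, -2) → (1, -3); (2, -4) → (1, -5); (-3, -1) → (-4, -2); (-2, 2) → (-3, 1); (-2, 3) → (-3, 2)
T2 rotate counter-clockwise with cos θ = -5/13, sin θ = -12/13: (1, -3) → (-41/13, 3/13); (1, -5) → (-5, 1); (-4, -2) → (-4/13, 58/13); (-3, 1) → (27/13, 31/13); (-3, 2) → (3, 2)
T3 rotate counter-clockwise with cos θ = -12/13, sin θ = 5/13: (-41/13, 3/13) → (477/169, -241/169); (-5, 1) → (55/13, -37/13); (-4/13, 58/13) → (-242/169, -716/169); (27/13, 31/13) → (-479/169, -237/169); (3, 2) → (-46/13, -9/13)
T4 shear: x ← x + 1/2·y: (477/169, -241/169) → (713/338, -241/169); (55/13, -37/13) → (73/26, -37/13); (-242/169, -716/169) → (-600/169, -716/169); (-479/169, -237/169) → (-1195/338, -237/169); (-46/13, -9/13) → (-101/26, -9/13)
T5 reflect across y = 0: (713/338, -241/169) → (713/338, 241/169); (73/26, -37/13) → (73/26, 37/13); (-600/169, -716/169) → (-600/169, 716/169); (-1195/338, -237/169) → (-1195/338, 237/169); (-101/26, -9/13) → (-101/26, 9/13)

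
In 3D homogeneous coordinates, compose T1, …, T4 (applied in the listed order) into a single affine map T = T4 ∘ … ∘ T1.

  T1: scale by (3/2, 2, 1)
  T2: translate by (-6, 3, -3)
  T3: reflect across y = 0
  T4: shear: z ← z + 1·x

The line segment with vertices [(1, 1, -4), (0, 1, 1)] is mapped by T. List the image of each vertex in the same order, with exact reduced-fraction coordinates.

T1 scale by (3/2, 2, 1): (1, 1, -4) → (3/2, 2, -4); (0, 1, 1) → (0, 2, 1)
T2 translate by (-6, 3, -3): (3/2, 2, -4) → (-9/2, 5, -7); (0, 2, 1) → (-6, 5, -2)
T3 reflect across y = 0: (-9/2, 5, -7) → (-9/2, -5, -7); (-6, 5, -2) → (-6, -5, -2)
T4 shear: z ← z + 1·x: (-9/2, -5, -7) → (-9/2, -5, -23/2); (-6, -5, -2) → (-6, -5, -8)

image vertices: (-9/2, -5, -23/2), (-6, -5, -8)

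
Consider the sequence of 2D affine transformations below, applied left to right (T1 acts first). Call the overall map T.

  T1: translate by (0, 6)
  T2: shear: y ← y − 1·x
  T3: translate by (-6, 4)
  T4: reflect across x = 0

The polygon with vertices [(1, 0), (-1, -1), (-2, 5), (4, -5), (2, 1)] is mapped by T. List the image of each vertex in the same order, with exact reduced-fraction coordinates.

T1 translate by (0, 6): (1, 0) → (1, 6); (-1, -1) → (-1, 5); (-2, 5) → (-2, 11); (4, -5) → (4, 1); (2, 1) → (2, 7)
T2 shear: y ← y − 1·x: (1, 6) → (1, 5); (-1, 5) → (-1, 6); (-2, 11) → (-2, 13); (4, 1) → (4, -3); (2, 7) → (2, 5)
T3 translate by (-6, 4): (1, 5) → (-5, 9); (-1, 6) → (-7, 10); (-2, 13) → (-8, 17); (4, -3) → (-2, 1); (2, 5) → (-4, 9)
T4 reflect across x = 0: (-5, 9) → (5, 9); (-7, 10) → (7, 10); (-8, 17) → (8, 17); (-2, 1) → (2, 1); (-4, 9) → (4, 9)

image vertices: (5, 9), (7, 10), (8, 17), (2, 1), (4, 9)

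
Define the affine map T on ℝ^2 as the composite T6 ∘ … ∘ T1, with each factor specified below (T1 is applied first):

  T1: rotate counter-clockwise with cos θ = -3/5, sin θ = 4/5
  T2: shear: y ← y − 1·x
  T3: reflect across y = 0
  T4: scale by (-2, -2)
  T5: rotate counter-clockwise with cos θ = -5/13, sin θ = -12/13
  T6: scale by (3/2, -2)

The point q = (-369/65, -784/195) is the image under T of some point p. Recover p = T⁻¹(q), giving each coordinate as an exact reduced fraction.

T1 = [-3/5 -4/5 0; 4/5 -3/5 0; 0 0 1]
T2·T1 = [-3/5 -4/5 0; 7/5 1/5 0; 0 0 1]
T3·…·T1 = [-3/5 -4/5 0; -7/5 -1/5 0; 0 0 1]
T4·…·T1 = [6/5 8/5 0; 14/5 2/5 0; 0 0 1]
T5·…·T1 = [138/65 -16/65 0; -142/65 -106/65 0; 0 0 1]
T6·…·T1 = [207/65 -24/65 0; 284/65 212/65 0; 0 0 1]
det M = 12; M⁻¹ = [53/195 2/65 0; -71/195 69/260 0; 0 0 1]
M⁻¹ · (-369/65, -784/195)ᵀ = (-5/3, 1)ᵀ

p = (-5/3, 1)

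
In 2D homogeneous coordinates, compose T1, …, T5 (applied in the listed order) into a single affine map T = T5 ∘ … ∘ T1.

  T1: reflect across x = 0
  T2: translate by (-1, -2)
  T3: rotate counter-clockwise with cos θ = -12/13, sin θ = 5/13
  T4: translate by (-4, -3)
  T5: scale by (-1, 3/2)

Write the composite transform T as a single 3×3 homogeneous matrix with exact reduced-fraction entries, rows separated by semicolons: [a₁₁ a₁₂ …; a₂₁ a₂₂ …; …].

T = [-12/13 5/13 30/13; -15/26 -18/13 -30/13; 0 0 1]

T1 = [-1 0 0; 0 1 0; 0 0 1]
T2·T1 = [-1 0 -1; 0 1 -2; 0 0 1]
T3·…·T1 = [12/13 -5/13 22/13; -5/13 -12/13 19/13; 0 0 1]
T4·…·T1 = [12/13 -5/13 -30/13; -5/13 -12/13 -20/13; 0 0 1]
T5·…·T1 = [-12/13 5/13 30/13; -15/26 -18/13 -30/13; 0 0 1]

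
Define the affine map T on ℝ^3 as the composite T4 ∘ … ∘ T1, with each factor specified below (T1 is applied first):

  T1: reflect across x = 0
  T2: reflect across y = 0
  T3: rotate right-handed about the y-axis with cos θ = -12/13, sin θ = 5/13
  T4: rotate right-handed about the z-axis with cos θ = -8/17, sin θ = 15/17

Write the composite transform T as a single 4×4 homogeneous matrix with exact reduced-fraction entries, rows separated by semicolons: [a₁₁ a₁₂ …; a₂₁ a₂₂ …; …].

T1 = [-1 0 0 0; 0 1 0 0; 0 0 1 0; 0 0 0 1]
T2·T1 = [-1 0 0 0; 0 -1 0 0; 0 0 1 0; 0 0 0 1]
T3·…·T1 = [12/13 0 5/13 0; 0 -1 0 0; 5/13 0 -12/13 0; 0 0 0 1]
T4·…·T1 = [-96/221 15/17 -40/221 0; 180/221 8/17 75/221 0; 5/13 0 -12/13 0; 0 0 0 1]

T = [-96/221 15/17 -40/221 0; 180/221 8/17 75/221 0; 5/13 0 -12/13 0; 0 0 0 1]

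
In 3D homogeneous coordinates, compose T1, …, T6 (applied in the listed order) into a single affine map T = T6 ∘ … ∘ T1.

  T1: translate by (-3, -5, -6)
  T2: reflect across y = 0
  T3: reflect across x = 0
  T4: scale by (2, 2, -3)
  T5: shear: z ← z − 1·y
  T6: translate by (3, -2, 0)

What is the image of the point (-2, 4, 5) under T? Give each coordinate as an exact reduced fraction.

T1 translate by (-3, -5, -6): (-2, 4, 5) → (-5, -1, -1)
T2 reflect across y = 0: (-5, -1, -1) → (-5, 1, -1)
T3 reflect across x = 0: (-5, 1, -1) → (5, 1, -1)
T4 scale by (2, 2, -3): (5, 1, -1) → (10, 2, 3)
T5 shear: z ← z − 1·y: (10, 2, 3) → (10, 2, 1)
T6 translate by (3, -2, 0): (10, 2, 1) → (13, 0, 1)

T(p) = (13, 0, 1)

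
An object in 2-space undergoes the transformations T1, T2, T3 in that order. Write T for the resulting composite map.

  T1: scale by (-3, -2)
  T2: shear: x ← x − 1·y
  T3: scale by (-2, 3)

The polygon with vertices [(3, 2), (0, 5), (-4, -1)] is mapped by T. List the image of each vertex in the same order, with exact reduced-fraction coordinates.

image vertices: (10, -12), (-20, -30), (-20, 6)

T1 scale by (-3, -2): (3, 2) → (-9, -4); (0, 5) → (0, -10); (-4, -1) → (12, 2)
T2 shear: x ← x − 1·y: (-9, -4) → (-5, -4); (0, -10) → (10, -10); (12, 2) → (10, 2)
T3 scale by (-2, 3): (-5, -4) → (10, -12); (10, -10) → (-20, -30); (10, 2) → (-20, 6)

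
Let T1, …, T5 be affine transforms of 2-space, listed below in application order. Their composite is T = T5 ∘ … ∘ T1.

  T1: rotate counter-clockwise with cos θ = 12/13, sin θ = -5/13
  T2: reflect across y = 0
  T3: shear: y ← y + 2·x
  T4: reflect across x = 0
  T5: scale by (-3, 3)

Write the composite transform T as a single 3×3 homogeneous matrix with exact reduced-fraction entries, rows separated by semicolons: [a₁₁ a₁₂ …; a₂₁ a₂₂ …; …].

T = [36/13 15/13 0; 87/13 -6/13 0; 0 0 1]

T1 = [12/13 5/13 0; -5/13 12/13 0; 0 0 1]
T2·T1 = [12/13 5/13 0; 5/13 -12/13 0; 0 0 1]
T3·…·T1 = [12/13 5/13 0; 29/13 -2/13 0; 0 0 1]
T4·…·T1 = [-12/13 -5/13 0; 29/13 -2/13 0; 0 0 1]
T5·…·T1 = [36/13 15/13 0; 87/13 -6/13 0; 0 0 1]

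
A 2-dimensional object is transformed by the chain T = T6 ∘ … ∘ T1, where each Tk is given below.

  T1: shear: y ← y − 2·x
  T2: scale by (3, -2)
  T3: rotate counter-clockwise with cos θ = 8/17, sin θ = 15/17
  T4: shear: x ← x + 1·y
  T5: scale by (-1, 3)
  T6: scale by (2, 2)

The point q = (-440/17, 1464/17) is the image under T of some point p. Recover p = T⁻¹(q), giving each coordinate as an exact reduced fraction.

T1 = [1 0 0; -2 1 0; 0 0 1]
T2·T1 = [3 0 0; 4 -2 0; 0 0 1]
T3·…·T1 = [-36/17 30/17 0; 77/17 -16/17 0; 0 0 1]
T4·…·T1 = [41/17 14/17 0; 77/17 -16/17 0; 0 0 1]
T5·…·T1 = [-41/17 -14/17 0; 231/17 -48/17 0; 0 0 1]
T6·…·T1 = [-82/17 -28/17 0; 462/17 -96/17 0; 0 0 1]
det M = 72; M⁻¹ = [-4/51 7/306 0; -77/204 -41/612 0; 0 0 1]
M⁻¹ · (-440/17, 1464/17)ᵀ = (4, 4)ᵀ

p = (4, 4)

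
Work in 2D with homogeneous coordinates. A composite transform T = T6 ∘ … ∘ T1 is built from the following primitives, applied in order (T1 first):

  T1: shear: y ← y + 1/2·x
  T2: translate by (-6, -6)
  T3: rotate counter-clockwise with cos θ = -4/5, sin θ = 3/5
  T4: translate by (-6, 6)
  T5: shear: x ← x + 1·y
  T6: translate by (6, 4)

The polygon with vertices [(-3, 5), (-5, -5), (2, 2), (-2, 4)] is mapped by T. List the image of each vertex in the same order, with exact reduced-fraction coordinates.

T1 shear: y ← y + 1/2·x: (-3, 5) → (-3, 7/2); (-5, -5) → (-5, -15/2); (2, 2) → (2, 3); (-2, 4) → (-2, 3)
T2 translate by (-6, -6): (-3, 7/2) → (-9, -5/2); (-5, -15/2) → (-11, -27/2); (2, 3) → (-4, -3); (-2, 3) → (-8, -3)
T3 rotate counter-clockwise with cos θ = -4/5, sin θ = 3/5: (-9, -5/2) → (87/10, -17/5); (-11, -27/2) → (169/10, 21/5); (-4, -3) → (5, 0); (-8, -3) → (41/5, -12/5)
T4 translate by (-6, 6): (87/10, -17/5) → (27/10, 13/5); (169/10, 21/5) → (109/10, 51/5); (5, 0) → (-1, 6); (41/5, -12/5) → (11/5, 18/5)
T5 shear: x ← x + 1·y: (27/10, 13/5) → (53/10, 13/5); (109/10, 51/5) → (211/10, 51/5); (-1, 6) → (5, 6); (11/5, 18/5) → (29/5, 18/5)
T6 translate by (6, 4): (53/10, 13/5) → (113/10, 33/5); (211/10, 51/5) → (271/10, 71/5); (5, 6) → (11, 10); (29/5, 18/5) → (59/5, 38/5)

image vertices: (113/10, 33/5), (271/10, 71/5), (11, 10), (59/5, 38/5)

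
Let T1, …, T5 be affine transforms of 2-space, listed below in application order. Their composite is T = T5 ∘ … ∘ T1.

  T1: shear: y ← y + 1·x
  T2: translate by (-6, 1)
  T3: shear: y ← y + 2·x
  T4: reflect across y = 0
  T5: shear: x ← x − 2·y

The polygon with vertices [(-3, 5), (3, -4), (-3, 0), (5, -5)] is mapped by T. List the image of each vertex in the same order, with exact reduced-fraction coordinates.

T1 shear: y ← y + 1·x: (-3, 5) → (-3, 2); (3, -4) → (3, -1); (-3, 0) → (-3, -3); (5, -5) → (5, 0)
T2 translate by (-6, 1): (-3, 2) → (-9, 3); (3, -1) → (-3, 0); (-3, -3) → (-9, -2); (5, 0) → (-1, 1)
T3 shear: y ← y + 2·x: (-9, 3) → (-9, -15); (-3, 0) → (-3, -6); (-9, -2) → (-9, -20); (-1, 1) → (-1, -1)
T4 reflect across y = 0: (-9, -15) → (-9, 15); (-3, -6) → (-3, 6); (-9, -20) → (-9, 20); (-1, -1) → (-1, 1)
T5 shear: x ← x − 2·y: (-9, 15) → (-39, 15); (-3, 6) → (-15, 6); (-9, 20) → (-49, 20); (-1, 1) → (-3, 1)

image vertices: (-39, 15), (-15, 6), (-49, 20), (-3, 1)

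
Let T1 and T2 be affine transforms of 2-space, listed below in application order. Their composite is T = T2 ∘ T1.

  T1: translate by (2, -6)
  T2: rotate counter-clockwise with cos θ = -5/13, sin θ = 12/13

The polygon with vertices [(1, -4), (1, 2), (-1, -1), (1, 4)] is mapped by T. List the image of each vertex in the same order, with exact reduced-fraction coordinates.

T1 translate by (2, -6): (1, -4) → (3, -10); (1, 2) → (3, -4); (-1, -1) → (1, -7); (1, 4) → (3, -2)
T2 rotate counter-clockwise with cos θ = -5/13, sin θ = 12/13: (3, -10) → (105/13, 86/13); (3, -4) → (33/13, 56/13); (1, -7) → (79/13, 47/13); (3, -2) → (9/13, 46/13)

image vertices: (105/13, 86/13), (33/13, 56/13), (79/13, 47/13), (9/13, 46/13)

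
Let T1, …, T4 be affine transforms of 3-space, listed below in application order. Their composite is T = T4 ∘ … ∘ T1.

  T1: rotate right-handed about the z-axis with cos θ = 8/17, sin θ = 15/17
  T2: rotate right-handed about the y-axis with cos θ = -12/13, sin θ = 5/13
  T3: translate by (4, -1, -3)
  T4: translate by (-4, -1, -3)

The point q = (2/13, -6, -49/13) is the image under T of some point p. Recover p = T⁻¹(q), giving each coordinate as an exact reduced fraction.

T1 = [8/17 -15/17 0 0; 15/17 8/17 0 0; 0 0 1 0; 0 0 0 1]
T2·T1 = [-96/221 180/221 5/13 0; 15/17 8/17 0 0; -40/221 75/221 -12/13 0; 0 0 0 1]
T3·…·T1 = [-96/221 180/221 5/13 4; 15/17 8/17 0 -1; -40/221 75/221 -12/13 -3; 0 0 0 1]
T4·…·T1 = [-96/221 180/221 5/13 0; 15/17 8/17 0 -2; -40/221 75/221 -12/13 -6; 0 0 0 1]
det M = 1; M⁻¹ = [-96/221 15/17 -40/221 150/221; 180/221 8/17 75/221 658/221; 5/13 0 -12/13 -72/13; 0 0 0 1]
M⁻¹ · (2/13, -6, -49/13)ᵀ = (-4, -1, -2)ᵀ

p = (-4, -1, -2)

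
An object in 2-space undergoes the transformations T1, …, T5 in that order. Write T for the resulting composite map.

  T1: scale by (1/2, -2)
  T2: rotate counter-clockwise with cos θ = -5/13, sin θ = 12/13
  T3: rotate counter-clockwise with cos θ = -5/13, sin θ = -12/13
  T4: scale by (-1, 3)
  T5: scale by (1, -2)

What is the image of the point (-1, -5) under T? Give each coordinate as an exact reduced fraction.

T(p) = (1/2, -60)

T1 scale by (1/2, -2): (-1, -5) → (-1/2, 10)
T2 rotate counter-clockwise with cos θ = -5/13, sin θ = 12/13: (-1/2, 10) → (-235/26, -56/13)
T3 rotate counter-clockwise with cos θ = -5/13, sin θ = -12/13: (-235/26, -56/13) → (-1/2, 10)
T4 scale by (-1, 3): (-1/2, 10) → (1/2, 30)
T5 scale by (1, -2): (1/2, 30) → (1/2, -60)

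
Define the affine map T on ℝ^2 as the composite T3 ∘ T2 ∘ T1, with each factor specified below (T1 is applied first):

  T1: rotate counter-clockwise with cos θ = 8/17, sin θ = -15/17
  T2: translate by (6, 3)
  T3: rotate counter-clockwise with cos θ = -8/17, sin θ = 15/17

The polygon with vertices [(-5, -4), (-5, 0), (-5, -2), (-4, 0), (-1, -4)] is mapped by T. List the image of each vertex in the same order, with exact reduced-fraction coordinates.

image vertices: (-1426/289, -722/289), (-2386/289, -78/289), (-1906/289, -400/289), (-2225/289, 162/289), (-46/17, 14/17)

T1 rotate counter-clockwise with cos θ = 8/17, sin θ = -15/17: (-5, -4) → (-100/17, 43/17); (-5, 0) → (-40/17, 75/17); (-5, -2) → (-70/17, 59/17); (-4, 0) → (-32/17, 60/17); (-1, -4) → (-4, -1)
T2 translate by (6, 3): (-100/17, 43/17) → (2/17, 94/17); (-40/17, 75/17) → (62/17, 126/17); (-70/17, 59/17) → (32/17, 110/17); (-32/17, 60/17) → (70/17, 111/17); (-4, -1) → (2, 2)
T3 rotate counter-clockwise with cos θ = -8/17, sin θ = 15/17: (2/17, 94/17) → (-1426/289, -722/289); (62/17, 126/17) → (-2386/289, -78/289); (32/17, 110/17) → (-1906/289, -400/289); (70/17, 111/17) → (-2225/289, 162/289); (2, 2) → (-46/17, 14/17)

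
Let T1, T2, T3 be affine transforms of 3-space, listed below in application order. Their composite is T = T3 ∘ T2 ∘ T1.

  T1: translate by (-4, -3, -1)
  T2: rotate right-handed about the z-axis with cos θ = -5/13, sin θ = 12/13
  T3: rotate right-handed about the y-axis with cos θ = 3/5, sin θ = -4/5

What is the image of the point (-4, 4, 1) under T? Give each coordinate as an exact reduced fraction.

T(p) = (84/65, -101/13, 112/65)

T1 translate by (-4, -3, -1): (-4, 4, 1) → (-8, 1, 0)
T2 rotate right-handed about the z-axis with cos θ = -5/13, sin θ = 12/13: (-8, 1, 0) → (28/13, -101/13, 0)
T3 rotate right-handed about the y-axis with cos θ = 3/5, sin θ = -4/5: (28/13, -101/13, 0) → (84/65, -101/13, 112/65)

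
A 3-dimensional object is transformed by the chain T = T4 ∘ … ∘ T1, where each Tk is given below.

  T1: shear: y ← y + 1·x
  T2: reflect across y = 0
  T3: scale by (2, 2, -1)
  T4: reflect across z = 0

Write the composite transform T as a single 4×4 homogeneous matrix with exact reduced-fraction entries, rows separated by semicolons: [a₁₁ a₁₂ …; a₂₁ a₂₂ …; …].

T = [2 0 0 0; -2 -2 0 0; 0 0 1 0; 0 0 0 1]

T1 = [1 0 0 0; 1 1 0 0; 0 0 1 0; 0 0 0 1]
T2·T1 = [1 0 0 0; -1 -1 0 0; 0 0 1 0; 0 0 0 1]
T3·…·T1 = [2 0 0 0; -2 -2 0 0; 0 0 -1 0; 0 0 0 1]
T4·…·T1 = [2 0 0 0; -2 -2 0 0; 0 0 1 0; 0 0 0 1]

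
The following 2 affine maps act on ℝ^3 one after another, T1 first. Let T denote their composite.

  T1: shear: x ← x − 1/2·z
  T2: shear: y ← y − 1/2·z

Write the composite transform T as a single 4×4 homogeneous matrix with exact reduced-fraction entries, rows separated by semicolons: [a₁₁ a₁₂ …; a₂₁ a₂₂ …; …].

T = [1 0 -1/2 0; 0 1 -1/2 0; 0 0 1 0; 0 0 0 1]

T1 = [1 0 -1/2 0; 0 1 0 0; 0 0 1 0; 0 0 0 1]
T2·T1 = [1 0 -1/2 0; 0 1 -1/2 0; 0 0 1 0; 0 0 0 1]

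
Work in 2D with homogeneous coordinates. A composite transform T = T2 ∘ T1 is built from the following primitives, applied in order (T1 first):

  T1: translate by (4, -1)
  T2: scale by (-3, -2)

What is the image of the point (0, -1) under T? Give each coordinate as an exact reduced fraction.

T1 translate by (4, -1): (0, -1) → (4, -2)
T2 scale by (-3, -2): (4, -2) → (-12, 4)

T(p) = (-12, 4)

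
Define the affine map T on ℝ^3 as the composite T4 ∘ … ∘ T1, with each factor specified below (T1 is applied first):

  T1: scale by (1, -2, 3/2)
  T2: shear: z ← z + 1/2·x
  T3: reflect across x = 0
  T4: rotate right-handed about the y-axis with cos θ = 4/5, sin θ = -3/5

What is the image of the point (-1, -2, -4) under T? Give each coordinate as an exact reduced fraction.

T1 scale by (1, -2, 3/2): (-1, -2, -4) → (-1, 4, -6)
T2 shear: z ← z + 1/2·x: (-1, 4, -6) → (-1, 4, -13/2)
T3 reflect across x = 0: (-1, 4, -13/2) → (1, 4, -13/2)
T4 rotate right-handed about the y-axis with cos θ = 4/5, sin θ = -3/5: (1, 4, -13/2) → (47/10, 4, -23/5)

T(p) = (47/10, 4, -23/5)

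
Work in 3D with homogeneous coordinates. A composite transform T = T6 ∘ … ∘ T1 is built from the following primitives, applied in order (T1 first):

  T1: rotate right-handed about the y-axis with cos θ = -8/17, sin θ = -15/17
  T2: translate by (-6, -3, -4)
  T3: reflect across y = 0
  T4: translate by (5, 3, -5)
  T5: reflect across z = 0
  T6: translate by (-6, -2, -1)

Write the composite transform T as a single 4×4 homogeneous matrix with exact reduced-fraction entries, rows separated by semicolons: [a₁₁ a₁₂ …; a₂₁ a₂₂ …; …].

T1 = [-8/17 0 -15/17 0; 0 1 0 0; 15/17 0 -8/17 0; 0 0 0 1]
T2·T1 = [-8/17 0 -15/17 -6; 0 1 0 -3; 15/17 0 -8/17 -4; 0 0 0 1]
T3·…·T1 = [-8/17 0 -15/17 -6; 0 -1 0 3; 15/17 0 -8/17 -4; 0 0 0 1]
T4·…·T1 = [-8/17 0 -15/17 -1; 0 -1 0 6; 15/17 0 -8/17 -9; 0 0 0 1]
T5·…·T1 = [-8/17 0 -15/17 -1; 0 -1 0 6; -15/17 0 8/17 9; 0 0 0 1]
T6·…·T1 = [-8/17 0 -15/17 -7; 0 -1 0 4; -15/17 0 8/17 8; 0 0 0 1]

T = [-8/17 0 -15/17 -7; 0 -1 0 4; -15/17 0 8/17 8; 0 0 0 1]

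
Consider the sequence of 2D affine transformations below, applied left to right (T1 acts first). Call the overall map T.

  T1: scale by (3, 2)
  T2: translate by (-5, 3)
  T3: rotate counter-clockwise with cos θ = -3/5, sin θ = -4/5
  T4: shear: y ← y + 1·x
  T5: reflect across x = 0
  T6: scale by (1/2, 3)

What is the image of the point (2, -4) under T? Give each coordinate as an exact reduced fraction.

T(p) = (23/10, -36/5)

T1 scale by (3, 2): (2, -4) → (6, -8)
T2 translate by (-5, 3): (6, -8) → (1, -5)
T3 rotate counter-clockwise with cos θ = -3/5, sin θ = -4/5: (1, -5) → (-23/5, 11/5)
T4 shear: y ← y + 1·x: (-23/5, 11/5) → (-23/5, -12/5)
T5 reflect across x = 0: (-23/5, -12/5) → (23/5, -12/5)
T6 scale by (1/2, 3): (23/5, -12/5) → (23/10, -36/5)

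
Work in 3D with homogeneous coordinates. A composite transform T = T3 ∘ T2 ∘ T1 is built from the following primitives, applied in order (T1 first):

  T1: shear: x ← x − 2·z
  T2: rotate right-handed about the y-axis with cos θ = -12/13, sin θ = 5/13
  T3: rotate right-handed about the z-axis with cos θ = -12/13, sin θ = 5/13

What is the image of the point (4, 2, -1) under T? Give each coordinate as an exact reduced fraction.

T(p) = (794/169, -697/169, -18/13)

T1 shear: x ← x − 2·z: (4, 2, -1) → (6, 2, -1)
T2 rotate right-handed about the y-axis with cos θ = -12/13, sin θ = 5/13: (6, 2, -1) → (-77/13, 2, -18/13)
T3 rotate right-handed about the z-axis with cos θ = -12/13, sin θ = 5/13: (-77/13, 2, -18/13) → (794/169, -697/169, -18/13)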